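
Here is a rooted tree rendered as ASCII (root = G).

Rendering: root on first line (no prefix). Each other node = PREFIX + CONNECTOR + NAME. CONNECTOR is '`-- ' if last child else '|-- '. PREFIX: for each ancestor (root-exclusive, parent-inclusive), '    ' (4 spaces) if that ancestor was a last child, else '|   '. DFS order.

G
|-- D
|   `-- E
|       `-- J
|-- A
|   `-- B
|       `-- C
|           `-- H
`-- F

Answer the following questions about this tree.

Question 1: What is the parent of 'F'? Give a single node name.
Scan adjacency: F appears as child of G

Answer: G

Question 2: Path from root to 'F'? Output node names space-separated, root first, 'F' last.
Answer: G F

Derivation:
Walk down from root: G -> F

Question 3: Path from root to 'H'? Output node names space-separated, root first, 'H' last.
Answer: G A B C H

Derivation:
Walk down from root: G -> A -> B -> C -> H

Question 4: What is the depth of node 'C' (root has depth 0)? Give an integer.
Answer: 3

Derivation:
Path from root to C: G -> A -> B -> C
Depth = number of edges = 3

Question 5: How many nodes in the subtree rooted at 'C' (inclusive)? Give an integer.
Answer: 2

Derivation:
Subtree rooted at C contains: C, H
Count = 2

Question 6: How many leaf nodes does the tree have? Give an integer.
Leaves (nodes with no children): F, H, J

Answer: 3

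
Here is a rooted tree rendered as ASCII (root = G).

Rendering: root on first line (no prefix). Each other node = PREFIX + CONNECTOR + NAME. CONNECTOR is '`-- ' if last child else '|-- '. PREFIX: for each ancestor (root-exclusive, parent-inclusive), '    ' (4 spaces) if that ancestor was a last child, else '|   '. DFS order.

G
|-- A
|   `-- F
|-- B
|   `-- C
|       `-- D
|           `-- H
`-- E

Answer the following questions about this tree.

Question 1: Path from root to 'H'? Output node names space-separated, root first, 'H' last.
Answer: G B C D H

Derivation:
Walk down from root: G -> B -> C -> D -> H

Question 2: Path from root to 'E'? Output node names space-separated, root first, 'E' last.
Answer: G E

Derivation:
Walk down from root: G -> E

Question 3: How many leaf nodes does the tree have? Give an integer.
Answer: 3

Derivation:
Leaves (nodes with no children): E, F, H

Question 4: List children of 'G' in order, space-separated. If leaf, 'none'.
Node G's children (from adjacency): A, B, E

Answer: A B E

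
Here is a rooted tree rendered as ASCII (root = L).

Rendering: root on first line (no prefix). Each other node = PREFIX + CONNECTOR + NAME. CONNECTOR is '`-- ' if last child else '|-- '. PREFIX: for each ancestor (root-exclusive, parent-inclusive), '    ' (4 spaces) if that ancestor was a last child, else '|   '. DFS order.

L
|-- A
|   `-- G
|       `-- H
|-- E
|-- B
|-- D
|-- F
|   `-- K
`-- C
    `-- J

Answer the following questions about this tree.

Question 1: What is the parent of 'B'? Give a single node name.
Answer: L

Derivation:
Scan adjacency: B appears as child of L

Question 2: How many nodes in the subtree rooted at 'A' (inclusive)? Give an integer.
Subtree rooted at A contains: A, G, H
Count = 3

Answer: 3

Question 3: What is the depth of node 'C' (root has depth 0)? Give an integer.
Answer: 1

Derivation:
Path from root to C: L -> C
Depth = number of edges = 1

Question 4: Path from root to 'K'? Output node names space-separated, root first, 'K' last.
Answer: L F K

Derivation:
Walk down from root: L -> F -> K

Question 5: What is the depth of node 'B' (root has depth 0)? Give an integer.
Answer: 1

Derivation:
Path from root to B: L -> B
Depth = number of edges = 1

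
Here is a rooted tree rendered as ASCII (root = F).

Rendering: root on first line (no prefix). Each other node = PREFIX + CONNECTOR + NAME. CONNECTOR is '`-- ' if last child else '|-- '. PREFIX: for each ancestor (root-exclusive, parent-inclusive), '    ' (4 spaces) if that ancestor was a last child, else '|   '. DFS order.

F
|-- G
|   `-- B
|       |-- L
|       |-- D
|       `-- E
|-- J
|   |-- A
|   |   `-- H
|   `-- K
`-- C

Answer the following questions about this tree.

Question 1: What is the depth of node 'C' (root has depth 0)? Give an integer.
Answer: 1

Derivation:
Path from root to C: F -> C
Depth = number of edges = 1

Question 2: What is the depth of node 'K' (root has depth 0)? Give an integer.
Answer: 2

Derivation:
Path from root to K: F -> J -> K
Depth = number of edges = 2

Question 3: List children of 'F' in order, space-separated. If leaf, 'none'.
Node F's children (from adjacency): G, J, C

Answer: G J C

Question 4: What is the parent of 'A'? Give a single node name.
Answer: J

Derivation:
Scan adjacency: A appears as child of J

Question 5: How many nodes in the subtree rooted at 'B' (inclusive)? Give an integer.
Subtree rooted at B contains: B, D, E, L
Count = 4

Answer: 4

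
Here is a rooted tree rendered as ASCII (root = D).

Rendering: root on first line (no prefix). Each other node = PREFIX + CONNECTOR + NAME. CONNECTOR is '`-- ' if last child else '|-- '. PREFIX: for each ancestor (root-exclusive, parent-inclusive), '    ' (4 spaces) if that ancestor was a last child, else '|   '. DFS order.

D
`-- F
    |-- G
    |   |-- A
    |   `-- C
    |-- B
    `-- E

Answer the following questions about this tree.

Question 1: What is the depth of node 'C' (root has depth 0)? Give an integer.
Path from root to C: D -> F -> G -> C
Depth = number of edges = 3

Answer: 3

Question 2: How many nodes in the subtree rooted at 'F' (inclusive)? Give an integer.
Subtree rooted at F contains: A, B, C, E, F, G
Count = 6

Answer: 6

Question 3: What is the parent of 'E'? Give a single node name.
Scan adjacency: E appears as child of F

Answer: F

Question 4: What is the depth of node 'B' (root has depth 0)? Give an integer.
Answer: 2

Derivation:
Path from root to B: D -> F -> B
Depth = number of edges = 2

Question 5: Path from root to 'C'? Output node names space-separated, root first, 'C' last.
Walk down from root: D -> F -> G -> C

Answer: D F G C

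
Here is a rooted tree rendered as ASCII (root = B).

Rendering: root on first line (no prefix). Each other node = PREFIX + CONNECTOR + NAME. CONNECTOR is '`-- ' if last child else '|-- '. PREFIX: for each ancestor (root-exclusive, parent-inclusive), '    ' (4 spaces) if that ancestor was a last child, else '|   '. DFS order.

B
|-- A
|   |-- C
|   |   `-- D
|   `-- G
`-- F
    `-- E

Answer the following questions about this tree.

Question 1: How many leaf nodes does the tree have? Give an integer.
Answer: 3

Derivation:
Leaves (nodes with no children): D, E, G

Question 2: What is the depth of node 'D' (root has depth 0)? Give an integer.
Path from root to D: B -> A -> C -> D
Depth = number of edges = 3

Answer: 3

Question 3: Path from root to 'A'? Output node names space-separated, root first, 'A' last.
Walk down from root: B -> A

Answer: B A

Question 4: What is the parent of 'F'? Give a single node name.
Answer: B

Derivation:
Scan adjacency: F appears as child of B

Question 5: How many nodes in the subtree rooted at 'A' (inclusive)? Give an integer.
Subtree rooted at A contains: A, C, D, G
Count = 4

Answer: 4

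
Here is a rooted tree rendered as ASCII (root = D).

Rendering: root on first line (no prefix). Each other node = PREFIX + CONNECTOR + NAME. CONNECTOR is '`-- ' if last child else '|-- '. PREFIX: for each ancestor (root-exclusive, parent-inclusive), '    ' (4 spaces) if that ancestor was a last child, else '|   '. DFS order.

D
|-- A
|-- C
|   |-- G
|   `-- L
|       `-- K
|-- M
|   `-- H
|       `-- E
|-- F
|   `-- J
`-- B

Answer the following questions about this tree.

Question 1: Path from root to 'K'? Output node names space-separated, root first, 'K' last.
Answer: D C L K

Derivation:
Walk down from root: D -> C -> L -> K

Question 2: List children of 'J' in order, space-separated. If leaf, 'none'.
Answer: none

Derivation:
Node J's children (from adjacency): (leaf)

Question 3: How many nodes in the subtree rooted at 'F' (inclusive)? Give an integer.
Answer: 2

Derivation:
Subtree rooted at F contains: F, J
Count = 2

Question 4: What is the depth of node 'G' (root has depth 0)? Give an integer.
Path from root to G: D -> C -> G
Depth = number of edges = 2

Answer: 2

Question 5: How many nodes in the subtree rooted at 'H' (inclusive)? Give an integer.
Answer: 2

Derivation:
Subtree rooted at H contains: E, H
Count = 2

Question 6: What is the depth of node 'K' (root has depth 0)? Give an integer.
Path from root to K: D -> C -> L -> K
Depth = number of edges = 3

Answer: 3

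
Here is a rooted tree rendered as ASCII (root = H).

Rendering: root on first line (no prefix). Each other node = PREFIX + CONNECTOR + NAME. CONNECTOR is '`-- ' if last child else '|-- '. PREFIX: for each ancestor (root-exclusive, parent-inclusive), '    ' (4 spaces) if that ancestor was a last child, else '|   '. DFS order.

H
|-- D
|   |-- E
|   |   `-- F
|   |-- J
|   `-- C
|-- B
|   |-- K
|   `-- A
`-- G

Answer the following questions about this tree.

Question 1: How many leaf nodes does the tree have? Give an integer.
Leaves (nodes with no children): A, C, F, G, J, K

Answer: 6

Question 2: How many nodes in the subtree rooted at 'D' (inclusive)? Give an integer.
Answer: 5

Derivation:
Subtree rooted at D contains: C, D, E, F, J
Count = 5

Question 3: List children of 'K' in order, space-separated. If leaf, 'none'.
Answer: none

Derivation:
Node K's children (from adjacency): (leaf)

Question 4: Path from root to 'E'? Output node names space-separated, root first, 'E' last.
Answer: H D E

Derivation:
Walk down from root: H -> D -> E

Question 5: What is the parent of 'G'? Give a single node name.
Answer: H

Derivation:
Scan adjacency: G appears as child of H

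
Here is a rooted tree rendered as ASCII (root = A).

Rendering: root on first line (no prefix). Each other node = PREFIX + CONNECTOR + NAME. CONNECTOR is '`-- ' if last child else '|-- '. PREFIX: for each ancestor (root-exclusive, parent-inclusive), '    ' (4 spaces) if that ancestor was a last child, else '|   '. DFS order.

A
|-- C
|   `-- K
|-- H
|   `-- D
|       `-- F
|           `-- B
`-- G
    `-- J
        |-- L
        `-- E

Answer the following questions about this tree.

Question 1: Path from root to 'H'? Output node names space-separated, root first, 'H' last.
Walk down from root: A -> H

Answer: A H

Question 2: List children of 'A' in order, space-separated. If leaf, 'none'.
Node A's children (from adjacency): C, H, G

Answer: C H G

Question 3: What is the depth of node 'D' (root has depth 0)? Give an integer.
Path from root to D: A -> H -> D
Depth = number of edges = 2

Answer: 2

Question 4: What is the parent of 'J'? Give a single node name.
Answer: G

Derivation:
Scan adjacency: J appears as child of G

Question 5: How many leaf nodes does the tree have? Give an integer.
Answer: 4

Derivation:
Leaves (nodes with no children): B, E, K, L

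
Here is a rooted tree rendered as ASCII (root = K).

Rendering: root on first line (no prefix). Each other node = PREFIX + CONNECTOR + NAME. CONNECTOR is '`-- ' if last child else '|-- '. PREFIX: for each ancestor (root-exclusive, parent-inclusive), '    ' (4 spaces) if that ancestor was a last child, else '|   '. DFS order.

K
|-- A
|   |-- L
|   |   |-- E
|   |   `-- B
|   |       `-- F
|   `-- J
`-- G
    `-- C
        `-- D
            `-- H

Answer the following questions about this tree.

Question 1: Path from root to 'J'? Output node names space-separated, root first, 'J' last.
Walk down from root: K -> A -> J

Answer: K A J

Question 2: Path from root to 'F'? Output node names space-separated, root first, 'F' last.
Walk down from root: K -> A -> L -> B -> F

Answer: K A L B F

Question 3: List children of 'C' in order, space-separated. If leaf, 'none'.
Node C's children (from adjacency): D

Answer: D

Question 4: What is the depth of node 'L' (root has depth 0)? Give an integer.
Path from root to L: K -> A -> L
Depth = number of edges = 2

Answer: 2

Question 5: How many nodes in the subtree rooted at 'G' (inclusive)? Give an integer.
Subtree rooted at G contains: C, D, G, H
Count = 4

Answer: 4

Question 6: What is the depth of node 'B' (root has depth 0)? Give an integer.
Answer: 3

Derivation:
Path from root to B: K -> A -> L -> B
Depth = number of edges = 3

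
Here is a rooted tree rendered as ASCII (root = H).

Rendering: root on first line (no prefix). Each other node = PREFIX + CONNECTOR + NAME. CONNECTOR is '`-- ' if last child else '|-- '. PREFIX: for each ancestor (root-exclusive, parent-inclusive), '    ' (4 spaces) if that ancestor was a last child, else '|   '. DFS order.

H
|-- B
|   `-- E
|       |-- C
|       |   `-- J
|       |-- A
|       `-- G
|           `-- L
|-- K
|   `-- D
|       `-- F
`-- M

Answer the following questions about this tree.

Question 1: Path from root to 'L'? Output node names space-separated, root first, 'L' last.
Walk down from root: H -> B -> E -> G -> L

Answer: H B E G L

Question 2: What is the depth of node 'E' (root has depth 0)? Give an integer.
Answer: 2

Derivation:
Path from root to E: H -> B -> E
Depth = number of edges = 2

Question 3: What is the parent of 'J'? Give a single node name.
Answer: C

Derivation:
Scan adjacency: J appears as child of C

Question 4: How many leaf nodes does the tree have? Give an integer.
Leaves (nodes with no children): A, F, J, L, M

Answer: 5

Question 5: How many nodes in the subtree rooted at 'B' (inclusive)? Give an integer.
Subtree rooted at B contains: A, B, C, E, G, J, L
Count = 7

Answer: 7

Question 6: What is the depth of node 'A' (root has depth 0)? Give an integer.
Answer: 3

Derivation:
Path from root to A: H -> B -> E -> A
Depth = number of edges = 3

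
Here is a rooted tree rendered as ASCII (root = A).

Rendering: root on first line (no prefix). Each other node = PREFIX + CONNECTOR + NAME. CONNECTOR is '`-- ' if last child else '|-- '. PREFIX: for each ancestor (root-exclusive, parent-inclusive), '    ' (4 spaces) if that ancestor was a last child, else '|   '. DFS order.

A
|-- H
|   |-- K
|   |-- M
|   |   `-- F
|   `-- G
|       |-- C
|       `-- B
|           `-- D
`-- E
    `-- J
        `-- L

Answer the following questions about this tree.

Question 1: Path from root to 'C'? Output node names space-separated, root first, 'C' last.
Walk down from root: A -> H -> G -> C

Answer: A H G C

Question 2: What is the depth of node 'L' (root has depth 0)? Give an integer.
Answer: 3

Derivation:
Path from root to L: A -> E -> J -> L
Depth = number of edges = 3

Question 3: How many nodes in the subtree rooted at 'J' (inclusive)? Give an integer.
Subtree rooted at J contains: J, L
Count = 2

Answer: 2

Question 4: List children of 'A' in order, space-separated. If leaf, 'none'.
Node A's children (from adjacency): H, E

Answer: H E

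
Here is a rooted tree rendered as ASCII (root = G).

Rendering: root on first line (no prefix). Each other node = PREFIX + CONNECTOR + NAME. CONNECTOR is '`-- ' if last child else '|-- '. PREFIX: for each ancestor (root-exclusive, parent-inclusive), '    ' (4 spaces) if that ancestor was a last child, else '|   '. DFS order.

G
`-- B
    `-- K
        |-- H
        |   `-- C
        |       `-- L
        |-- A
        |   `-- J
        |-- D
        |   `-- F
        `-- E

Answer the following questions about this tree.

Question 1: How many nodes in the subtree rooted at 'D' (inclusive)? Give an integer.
Subtree rooted at D contains: D, F
Count = 2

Answer: 2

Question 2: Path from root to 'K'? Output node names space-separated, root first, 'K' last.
Answer: G B K

Derivation:
Walk down from root: G -> B -> K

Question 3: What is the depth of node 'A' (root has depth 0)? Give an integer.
Answer: 3

Derivation:
Path from root to A: G -> B -> K -> A
Depth = number of edges = 3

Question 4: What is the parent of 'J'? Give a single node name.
Scan adjacency: J appears as child of A

Answer: A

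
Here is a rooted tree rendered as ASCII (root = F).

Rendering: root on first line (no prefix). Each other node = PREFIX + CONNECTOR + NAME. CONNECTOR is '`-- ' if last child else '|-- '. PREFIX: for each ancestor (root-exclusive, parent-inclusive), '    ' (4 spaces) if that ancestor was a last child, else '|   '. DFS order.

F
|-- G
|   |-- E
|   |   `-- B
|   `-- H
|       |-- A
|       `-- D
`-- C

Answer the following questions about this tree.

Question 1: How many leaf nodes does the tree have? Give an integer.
Leaves (nodes with no children): A, B, C, D

Answer: 4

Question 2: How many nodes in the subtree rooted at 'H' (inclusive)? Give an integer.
Answer: 3

Derivation:
Subtree rooted at H contains: A, D, H
Count = 3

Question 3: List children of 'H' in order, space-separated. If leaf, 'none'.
Node H's children (from adjacency): A, D

Answer: A D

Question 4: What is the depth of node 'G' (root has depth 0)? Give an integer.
Path from root to G: F -> G
Depth = number of edges = 1

Answer: 1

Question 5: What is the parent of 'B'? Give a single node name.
Answer: E

Derivation:
Scan adjacency: B appears as child of E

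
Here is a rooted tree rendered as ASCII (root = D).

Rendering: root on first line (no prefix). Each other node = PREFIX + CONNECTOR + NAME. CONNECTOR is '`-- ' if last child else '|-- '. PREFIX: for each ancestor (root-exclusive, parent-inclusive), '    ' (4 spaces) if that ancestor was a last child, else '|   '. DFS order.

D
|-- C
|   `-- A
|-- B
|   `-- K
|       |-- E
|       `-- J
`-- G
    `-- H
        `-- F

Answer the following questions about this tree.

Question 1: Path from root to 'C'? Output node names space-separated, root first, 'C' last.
Walk down from root: D -> C

Answer: D C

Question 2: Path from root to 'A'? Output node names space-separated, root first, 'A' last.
Walk down from root: D -> C -> A

Answer: D C A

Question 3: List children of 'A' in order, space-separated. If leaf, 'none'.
Answer: none

Derivation:
Node A's children (from adjacency): (leaf)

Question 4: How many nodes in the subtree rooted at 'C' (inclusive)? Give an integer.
Answer: 2

Derivation:
Subtree rooted at C contains: A, C
Count = 2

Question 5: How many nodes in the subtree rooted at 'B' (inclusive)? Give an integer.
Subtree rooted at B contains: B, E, J, K
Count = 4

Answer: 4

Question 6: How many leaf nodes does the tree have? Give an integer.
Leaves (nodes with no children): A, E, F, J

Answer: 4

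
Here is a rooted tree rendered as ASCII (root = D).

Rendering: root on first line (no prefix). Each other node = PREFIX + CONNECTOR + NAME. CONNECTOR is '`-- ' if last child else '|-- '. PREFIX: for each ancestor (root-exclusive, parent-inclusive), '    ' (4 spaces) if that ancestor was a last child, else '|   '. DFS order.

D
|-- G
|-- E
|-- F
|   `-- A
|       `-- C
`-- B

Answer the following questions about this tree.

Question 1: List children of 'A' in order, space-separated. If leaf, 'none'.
Answer: C

Derivation:
Node A's children (from adjacency): C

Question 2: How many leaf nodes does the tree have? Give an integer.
Answer: 4

Derivation:
Leaves (nodes with no children): B, C, E, G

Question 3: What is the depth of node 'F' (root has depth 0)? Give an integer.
Path from root to F: D -> F
Depth = number of edges = 1

Answer: 1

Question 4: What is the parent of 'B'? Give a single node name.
Scan adjacency: B appears as child of D

Answer: D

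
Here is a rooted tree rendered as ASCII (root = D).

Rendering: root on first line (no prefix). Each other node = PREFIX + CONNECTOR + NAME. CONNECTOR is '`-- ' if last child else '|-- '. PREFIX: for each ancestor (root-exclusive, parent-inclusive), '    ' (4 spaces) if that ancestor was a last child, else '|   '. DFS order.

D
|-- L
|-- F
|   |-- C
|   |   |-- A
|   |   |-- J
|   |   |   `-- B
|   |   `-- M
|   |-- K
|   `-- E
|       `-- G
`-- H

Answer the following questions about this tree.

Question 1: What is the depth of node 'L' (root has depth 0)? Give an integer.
Answer: 1

Derivation:
Path from root to L: D -> L
Depth = number of edges = 1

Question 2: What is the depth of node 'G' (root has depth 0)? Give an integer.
Answer: 3

Derivation:
Path from root to G: D -> F -> E -> G
Depth = number of edges = 3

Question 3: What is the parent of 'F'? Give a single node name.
Answer: D

Derivation:
Scan adjacency: F appears as child of D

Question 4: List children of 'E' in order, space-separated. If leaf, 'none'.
Node E's children (from adjacency): G

Answer: G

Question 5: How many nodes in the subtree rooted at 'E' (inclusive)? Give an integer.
Subtree rooted at E contains: E, G
Count = 2

Answer: 2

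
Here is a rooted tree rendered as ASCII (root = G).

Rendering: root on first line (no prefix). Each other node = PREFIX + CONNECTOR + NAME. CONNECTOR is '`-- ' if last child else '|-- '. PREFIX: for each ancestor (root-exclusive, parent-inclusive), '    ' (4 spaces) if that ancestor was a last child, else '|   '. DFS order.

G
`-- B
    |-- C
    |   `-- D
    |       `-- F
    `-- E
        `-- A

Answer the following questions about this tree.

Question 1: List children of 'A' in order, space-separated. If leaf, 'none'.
Answer: none

Derivation:
Node A's children (from adjacency): (leaf)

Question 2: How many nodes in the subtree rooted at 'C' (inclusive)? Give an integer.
Answer: 3

Derivation:
Subtree rooted at C contains: C, D, F
Count = 3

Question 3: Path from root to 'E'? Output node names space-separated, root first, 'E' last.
Answer: G B E

Derivation:
Walk down from root: G -> B -> E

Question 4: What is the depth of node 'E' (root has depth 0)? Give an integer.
Path from root to E: G -> B -> E
Depth = number of edges = 2

Answer: 2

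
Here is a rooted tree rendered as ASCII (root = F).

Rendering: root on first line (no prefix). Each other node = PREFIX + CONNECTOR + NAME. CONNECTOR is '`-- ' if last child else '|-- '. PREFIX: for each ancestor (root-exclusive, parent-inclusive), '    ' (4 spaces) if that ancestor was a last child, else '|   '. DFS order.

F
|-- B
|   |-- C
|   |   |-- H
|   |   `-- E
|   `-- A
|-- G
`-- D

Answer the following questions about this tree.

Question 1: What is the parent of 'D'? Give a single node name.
Scan adjacency: D appears as child of F

Answer: F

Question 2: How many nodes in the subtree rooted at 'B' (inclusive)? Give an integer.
Subtree rooted at B contains: A, B, C, E, H
Count = 5

Answer: 5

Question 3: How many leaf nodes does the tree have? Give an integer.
Answer: 5

Derivation:
Leaves (nodes with no children): A, D, E, G, H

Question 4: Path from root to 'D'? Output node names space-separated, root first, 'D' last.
Walk down from root: F -> D

Answer: F D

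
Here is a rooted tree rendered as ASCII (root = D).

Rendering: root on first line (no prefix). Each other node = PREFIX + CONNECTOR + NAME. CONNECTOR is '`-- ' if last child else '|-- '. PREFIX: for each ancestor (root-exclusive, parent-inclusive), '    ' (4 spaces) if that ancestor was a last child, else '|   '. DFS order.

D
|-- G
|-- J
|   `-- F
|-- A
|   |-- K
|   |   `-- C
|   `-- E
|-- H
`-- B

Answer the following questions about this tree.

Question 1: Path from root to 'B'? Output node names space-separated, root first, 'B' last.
Answer: D B

Derivation:
Walk down from root: D -> B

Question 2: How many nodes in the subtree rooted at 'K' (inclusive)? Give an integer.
Answer: 2

Derivation:
Subtree rooted at K contains: C, K
Count = 2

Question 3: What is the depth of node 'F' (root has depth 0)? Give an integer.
Answer: 2

Derivation:
Path from root to F: D -> J -> F
Depth = number of edges = 2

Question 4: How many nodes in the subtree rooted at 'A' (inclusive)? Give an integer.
Subtree rooted at A contains: A, C, E, K
Count = 4

Answer: 4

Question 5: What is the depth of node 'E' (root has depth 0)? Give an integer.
Answer: 2

Derivation:
Path from root to E: D -> A -> E
Depth = number of edges = 2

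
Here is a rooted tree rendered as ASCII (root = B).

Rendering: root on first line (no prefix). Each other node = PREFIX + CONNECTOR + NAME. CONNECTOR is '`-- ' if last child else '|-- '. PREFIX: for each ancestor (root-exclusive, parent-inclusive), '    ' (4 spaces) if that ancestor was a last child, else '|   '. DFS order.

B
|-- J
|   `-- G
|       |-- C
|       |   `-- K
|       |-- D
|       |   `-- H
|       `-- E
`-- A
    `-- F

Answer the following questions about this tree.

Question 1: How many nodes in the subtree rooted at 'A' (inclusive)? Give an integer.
Subtree rooted at A contains: A, F
Count = 2

Answer: 2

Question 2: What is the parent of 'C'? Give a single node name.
Scan adjacency: C appears as child of G

Answer: G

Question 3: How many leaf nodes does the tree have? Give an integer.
Answer: 4

Derivation:
Leaves (nodes with no children): E, F, H, K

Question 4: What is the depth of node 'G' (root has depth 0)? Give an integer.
Path from root to G: B -> J -> G
Depth = number of edges = 2

Answer: 2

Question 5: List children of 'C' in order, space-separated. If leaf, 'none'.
Answer: K

Derivation:
Node C's children (from adjacency): K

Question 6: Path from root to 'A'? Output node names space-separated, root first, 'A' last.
Answer: B A

Derivation:
Walk down from root: B -> A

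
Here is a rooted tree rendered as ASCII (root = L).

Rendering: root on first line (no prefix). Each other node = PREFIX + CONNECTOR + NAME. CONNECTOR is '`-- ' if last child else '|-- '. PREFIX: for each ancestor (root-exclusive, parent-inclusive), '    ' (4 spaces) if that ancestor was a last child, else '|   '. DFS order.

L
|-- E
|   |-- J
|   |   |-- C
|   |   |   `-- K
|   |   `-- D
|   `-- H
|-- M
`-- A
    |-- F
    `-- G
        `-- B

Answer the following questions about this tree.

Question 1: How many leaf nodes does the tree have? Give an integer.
Leaves (nodes with no children): B, D, F, H, K, M

Answer: 6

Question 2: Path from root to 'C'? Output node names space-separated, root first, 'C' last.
Answer: L E J C

Derivation:
Walk down from root: L -> E -> J -> C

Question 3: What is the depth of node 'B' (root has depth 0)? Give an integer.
Answer: 3

Derivation:
Path from root to B: L -> A -> G -> B
Depth = number of edges = 3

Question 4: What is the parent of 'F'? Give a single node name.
Scan adjacency: F appears as child of A

Answer: A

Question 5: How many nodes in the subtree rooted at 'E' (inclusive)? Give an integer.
Subtree rooted at E contains: C, D, E, H, J, K
Count = 6

Answer: 6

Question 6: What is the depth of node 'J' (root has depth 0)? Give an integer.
Answer: 2

Derivation:
Path from root to J: L -> E -> J
Depth = number of edges = 2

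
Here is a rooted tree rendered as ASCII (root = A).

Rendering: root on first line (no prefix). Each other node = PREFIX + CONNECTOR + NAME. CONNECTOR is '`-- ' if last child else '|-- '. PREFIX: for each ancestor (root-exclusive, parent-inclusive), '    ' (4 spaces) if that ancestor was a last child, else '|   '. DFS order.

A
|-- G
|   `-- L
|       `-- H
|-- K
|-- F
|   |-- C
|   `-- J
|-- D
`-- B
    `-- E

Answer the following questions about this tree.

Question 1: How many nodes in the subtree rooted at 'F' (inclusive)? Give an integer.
Subtree rooted at F contains: C, F, J
Count = 3

Answer: 3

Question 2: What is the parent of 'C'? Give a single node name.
Scan adjacency: C appears as child of F

Answer: F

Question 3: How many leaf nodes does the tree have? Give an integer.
Answer: 6

Derivation:
Leaves (nodes with no children): C, D, E, H, J, K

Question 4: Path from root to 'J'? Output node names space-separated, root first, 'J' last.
Walk down from root: A -> F -> J

Answer: A F J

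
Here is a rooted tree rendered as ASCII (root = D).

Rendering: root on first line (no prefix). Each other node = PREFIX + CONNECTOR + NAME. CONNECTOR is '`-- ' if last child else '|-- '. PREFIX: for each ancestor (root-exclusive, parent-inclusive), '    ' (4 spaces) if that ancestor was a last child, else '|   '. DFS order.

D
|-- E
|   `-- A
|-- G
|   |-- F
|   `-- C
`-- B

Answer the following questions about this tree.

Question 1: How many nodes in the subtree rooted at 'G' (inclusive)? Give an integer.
Subtree rooted at G contains: C, F, G
Count = 3

Answer: 3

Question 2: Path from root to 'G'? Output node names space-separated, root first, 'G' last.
Answer: D G

Derivation:
Walk down from root: D -> G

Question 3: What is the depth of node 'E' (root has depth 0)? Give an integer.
Answer: 1

Derivation:
Path from root to E: D -> E
Depth = number of edges = 1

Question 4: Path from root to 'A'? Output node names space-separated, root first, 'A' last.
Walk down from root: D -> E -> A

Answer: D E A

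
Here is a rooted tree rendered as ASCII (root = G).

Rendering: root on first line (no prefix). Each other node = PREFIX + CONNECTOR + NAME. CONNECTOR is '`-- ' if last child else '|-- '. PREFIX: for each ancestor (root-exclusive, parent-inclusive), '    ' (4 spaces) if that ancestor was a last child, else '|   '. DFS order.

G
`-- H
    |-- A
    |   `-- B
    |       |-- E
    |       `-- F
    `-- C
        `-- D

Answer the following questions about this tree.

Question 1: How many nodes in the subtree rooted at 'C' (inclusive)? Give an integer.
Subtree rooted at C contains: C, D
Count = 2

Answer: 2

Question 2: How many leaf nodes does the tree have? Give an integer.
Leaves (nodes with no children): D, E, F

Answer: 3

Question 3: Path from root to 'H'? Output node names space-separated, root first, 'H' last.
Answer: G H

Derivation:
Walk down from root: G -> H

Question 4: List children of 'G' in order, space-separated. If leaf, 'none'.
Answer: H

Derivation:
Node G's children (from adjacency): H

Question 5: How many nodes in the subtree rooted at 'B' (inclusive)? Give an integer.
Subtree rooted at B contains: B, E, F
Count = 3

Answer: 3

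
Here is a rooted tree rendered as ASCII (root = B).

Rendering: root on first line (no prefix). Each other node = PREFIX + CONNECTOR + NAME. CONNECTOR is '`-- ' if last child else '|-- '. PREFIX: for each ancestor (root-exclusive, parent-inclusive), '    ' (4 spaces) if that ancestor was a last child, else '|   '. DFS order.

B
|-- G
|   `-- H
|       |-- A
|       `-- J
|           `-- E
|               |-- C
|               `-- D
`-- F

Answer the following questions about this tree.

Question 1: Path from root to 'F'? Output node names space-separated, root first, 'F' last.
Walk down from root: B -> F

Answer: B F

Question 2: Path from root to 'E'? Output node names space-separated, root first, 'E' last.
Walk down from root: B -> G -> H -> J -> E

Answer: B G H J E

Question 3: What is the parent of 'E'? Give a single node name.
Scan adjacency: E appears as child of J

Answer: J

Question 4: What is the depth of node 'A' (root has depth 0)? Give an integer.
Path from root to A: B -> G -> H -> A
Depth = number of edges = 3

Answer: 3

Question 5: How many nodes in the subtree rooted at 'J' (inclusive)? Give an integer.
Answer: 4

Derivation:
Subtree rooted at J contains: C, D, E, J
Count = 4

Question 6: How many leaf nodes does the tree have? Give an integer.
Answer: 4

Derivation:
Leaves (nodes with no children): A, C, D, F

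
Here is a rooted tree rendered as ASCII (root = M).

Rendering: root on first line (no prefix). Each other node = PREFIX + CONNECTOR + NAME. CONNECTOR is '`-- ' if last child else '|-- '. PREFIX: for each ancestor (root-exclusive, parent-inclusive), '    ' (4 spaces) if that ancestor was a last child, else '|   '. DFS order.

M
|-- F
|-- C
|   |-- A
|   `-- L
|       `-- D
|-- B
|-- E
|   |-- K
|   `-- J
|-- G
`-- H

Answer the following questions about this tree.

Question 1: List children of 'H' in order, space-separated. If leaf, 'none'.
Node H's children (from adjacency): (leaf)

Answer: none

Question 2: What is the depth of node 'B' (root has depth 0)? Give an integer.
Path from root to B: M -> B
Depth = number of edges = 1

Answer: 1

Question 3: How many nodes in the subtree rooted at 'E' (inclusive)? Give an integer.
Subtree rooted at E contains: E, J, K
Count = 3

Answer: 3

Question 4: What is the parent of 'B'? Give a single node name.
Answer: M

Derivation:
Scan adjacency: B appears as child of M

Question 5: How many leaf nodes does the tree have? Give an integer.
Leaves (nodes with no children): A, B, D, F, G, H, J, K

Answer: 8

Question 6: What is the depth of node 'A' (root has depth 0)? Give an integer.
Answer: 2

Derivation:
Path from root to A: M -> C -> A
Depth = number of edges = 2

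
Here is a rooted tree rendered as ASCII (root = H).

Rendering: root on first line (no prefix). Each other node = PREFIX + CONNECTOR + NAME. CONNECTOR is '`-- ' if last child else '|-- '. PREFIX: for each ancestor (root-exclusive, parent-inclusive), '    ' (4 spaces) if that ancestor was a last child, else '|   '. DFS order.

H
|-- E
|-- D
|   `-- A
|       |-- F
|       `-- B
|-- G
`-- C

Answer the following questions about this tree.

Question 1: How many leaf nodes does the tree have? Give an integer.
Answer: 5

Derivation:
Leaves (nodes with no children): B, C, E, F, G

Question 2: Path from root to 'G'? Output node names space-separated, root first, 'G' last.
Walk down from root: H -> G

Answer: H G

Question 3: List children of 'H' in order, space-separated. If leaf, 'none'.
Answer: E D G C

Derivation:
Node H's children (from adjacency): E, D, G, C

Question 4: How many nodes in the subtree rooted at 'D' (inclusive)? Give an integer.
Answer: 4

Derivation:
Subtree rooted at D contains: A, B, D, F
Count = 4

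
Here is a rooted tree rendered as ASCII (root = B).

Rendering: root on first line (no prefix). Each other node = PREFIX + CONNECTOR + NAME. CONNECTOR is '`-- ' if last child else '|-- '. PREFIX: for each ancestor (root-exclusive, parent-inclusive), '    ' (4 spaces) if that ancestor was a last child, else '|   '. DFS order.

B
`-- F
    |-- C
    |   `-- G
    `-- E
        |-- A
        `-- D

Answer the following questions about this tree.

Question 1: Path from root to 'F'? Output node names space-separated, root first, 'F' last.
Walk down from root: B -> F

Answer: B F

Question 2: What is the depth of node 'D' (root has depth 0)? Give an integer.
Path from root to D: B -> F -> E -> D
Depth = number of edges = 3

Answer: 3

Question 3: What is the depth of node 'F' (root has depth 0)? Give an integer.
Path from root to F: B -> F
Depth = number of edges = 1

Answer: 1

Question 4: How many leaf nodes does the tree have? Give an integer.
Answer: 3

Derivation:
Leaves (nodes with no children): A, D, G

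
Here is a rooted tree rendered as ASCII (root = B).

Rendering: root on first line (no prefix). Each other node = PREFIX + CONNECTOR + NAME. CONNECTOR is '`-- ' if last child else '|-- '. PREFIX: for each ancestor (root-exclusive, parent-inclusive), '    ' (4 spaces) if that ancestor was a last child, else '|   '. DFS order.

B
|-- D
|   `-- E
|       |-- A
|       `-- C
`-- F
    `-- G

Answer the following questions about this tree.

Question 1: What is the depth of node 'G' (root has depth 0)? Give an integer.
Path from root to G: B -> F -> G
Depth = number of edges = 2

Answer: 2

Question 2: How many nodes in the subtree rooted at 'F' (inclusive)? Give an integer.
Answer: 2

Derivation:
Subtree rooted at F contains: F, G
Count = 2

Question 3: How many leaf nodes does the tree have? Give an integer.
Answer: 3

Derivation:
Leaves (nodes with no children): A, C, G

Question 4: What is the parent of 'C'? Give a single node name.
Scan adjacency: C appears as child of E

Answer: E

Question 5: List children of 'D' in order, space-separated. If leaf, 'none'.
Node D's children (from adjacency): E

Answer: E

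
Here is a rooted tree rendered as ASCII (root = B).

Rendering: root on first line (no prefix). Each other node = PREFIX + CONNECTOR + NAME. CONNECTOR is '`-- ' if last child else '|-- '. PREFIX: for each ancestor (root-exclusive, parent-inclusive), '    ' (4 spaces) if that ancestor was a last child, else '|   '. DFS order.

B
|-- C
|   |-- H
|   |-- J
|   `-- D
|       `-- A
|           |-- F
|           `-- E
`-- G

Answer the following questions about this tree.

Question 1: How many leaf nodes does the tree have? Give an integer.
Answer: 5

Derivation:
Leaves (nodes with no children): E, F, G, H, J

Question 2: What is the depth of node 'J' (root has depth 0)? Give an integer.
Answer: 2

Derivation:
Path from root to J: B -> C -> J
Depth = number of edges = 2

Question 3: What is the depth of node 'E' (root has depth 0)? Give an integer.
Path from root to E: B -> C -> D -> A -> E
Depth = number of edges = 4

Answer: 4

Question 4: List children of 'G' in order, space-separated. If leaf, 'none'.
Answer: none

Derivation:
Node G's children (from adjacency): (leaf)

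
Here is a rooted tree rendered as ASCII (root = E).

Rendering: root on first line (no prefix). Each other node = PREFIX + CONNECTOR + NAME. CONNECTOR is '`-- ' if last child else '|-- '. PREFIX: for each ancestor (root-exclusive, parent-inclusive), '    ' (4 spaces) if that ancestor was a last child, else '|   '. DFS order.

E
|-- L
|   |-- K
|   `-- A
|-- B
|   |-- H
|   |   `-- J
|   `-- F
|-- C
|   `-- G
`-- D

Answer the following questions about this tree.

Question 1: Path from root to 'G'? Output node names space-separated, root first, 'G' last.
Walk down from root: E -> C -> G

Answer: E C G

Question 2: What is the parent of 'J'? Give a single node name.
Answer: H

Derivation:
Scan adjacency: J appears as child of H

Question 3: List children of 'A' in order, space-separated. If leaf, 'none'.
Node A's children (from adjacency): (leaf)

Answer: none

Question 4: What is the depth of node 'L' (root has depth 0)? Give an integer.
Path from root to L: E -> L
Depth = number of edges = 1

Answer: 1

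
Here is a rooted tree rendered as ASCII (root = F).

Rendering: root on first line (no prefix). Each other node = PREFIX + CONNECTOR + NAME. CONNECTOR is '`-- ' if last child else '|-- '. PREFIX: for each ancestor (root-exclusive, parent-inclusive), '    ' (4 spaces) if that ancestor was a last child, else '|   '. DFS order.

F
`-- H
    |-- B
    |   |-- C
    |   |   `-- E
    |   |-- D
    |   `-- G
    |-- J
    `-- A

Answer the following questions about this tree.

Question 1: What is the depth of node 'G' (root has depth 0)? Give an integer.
Answer: 3

Derivation:
Path from root to G: F -> H -> B -> G
Depth = number of edges = 3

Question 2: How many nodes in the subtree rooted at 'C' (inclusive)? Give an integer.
Subtree rooted at C contains: C, E
Count = 2

Answer: 2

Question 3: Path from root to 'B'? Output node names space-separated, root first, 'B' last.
Answer: F H B

Derivation:
Walk down from root: F -> H -> B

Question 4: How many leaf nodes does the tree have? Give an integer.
Leaves (nodes with no children): A, D, E, G, J

Answer: 5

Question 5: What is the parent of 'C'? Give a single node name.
Answer: B

Derivation:
Scan adjacency: C appears as child of B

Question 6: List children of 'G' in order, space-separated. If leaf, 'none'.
Answer: none

Derivation:
Node G's children (from adjacency): (leaf)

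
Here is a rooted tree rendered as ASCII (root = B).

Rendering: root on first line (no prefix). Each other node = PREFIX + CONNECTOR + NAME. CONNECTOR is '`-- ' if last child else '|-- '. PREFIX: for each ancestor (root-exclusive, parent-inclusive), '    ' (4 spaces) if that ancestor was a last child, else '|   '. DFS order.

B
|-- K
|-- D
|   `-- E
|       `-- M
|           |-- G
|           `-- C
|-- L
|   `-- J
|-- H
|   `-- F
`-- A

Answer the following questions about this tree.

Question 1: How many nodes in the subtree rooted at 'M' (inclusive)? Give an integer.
Answer: 3

Derivation:
Subtree rooted at M contains: C, G, M
Count = 3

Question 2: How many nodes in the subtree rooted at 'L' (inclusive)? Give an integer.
Subtree rooted at L contains: J, L
Count = 2

Answer: 2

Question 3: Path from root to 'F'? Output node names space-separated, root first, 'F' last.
Answer: B H F

Derivation:
Walk down from root: B -> H -> F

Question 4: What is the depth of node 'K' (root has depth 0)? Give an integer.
Answer: 1

Derivation:
Path from root to K: B -> K
Depth = number of edges = 1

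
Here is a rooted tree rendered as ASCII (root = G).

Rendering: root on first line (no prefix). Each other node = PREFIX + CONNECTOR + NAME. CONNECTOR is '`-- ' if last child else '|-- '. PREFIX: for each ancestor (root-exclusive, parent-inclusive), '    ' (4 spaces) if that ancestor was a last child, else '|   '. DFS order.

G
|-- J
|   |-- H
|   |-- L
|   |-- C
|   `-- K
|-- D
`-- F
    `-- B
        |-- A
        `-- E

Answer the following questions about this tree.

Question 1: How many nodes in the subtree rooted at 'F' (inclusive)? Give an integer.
Answer: 4

Derivation:
Subtree rooted at F contains: A, B, E, F
Count = 4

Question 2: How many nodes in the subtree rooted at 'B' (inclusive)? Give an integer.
Answer: 3

Derivation:
Subtree rooted at B contains: A, B, E
Count = 3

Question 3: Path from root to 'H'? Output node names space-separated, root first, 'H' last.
Walk down from root: G -> J -> H

Answer: G J H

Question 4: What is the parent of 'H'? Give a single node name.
Answer: J

Derivation:
Scan adjacency: H appears as child of J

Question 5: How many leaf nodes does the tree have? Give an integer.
Answer: 7

Derivation:
Leaves (nodes with no children): A, C, D, E, H, K, L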